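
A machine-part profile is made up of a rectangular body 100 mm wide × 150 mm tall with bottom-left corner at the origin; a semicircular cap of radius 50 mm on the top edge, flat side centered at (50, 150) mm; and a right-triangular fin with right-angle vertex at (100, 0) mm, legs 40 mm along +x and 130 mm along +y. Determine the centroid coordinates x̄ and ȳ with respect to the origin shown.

x̄ = 57.65 mm, ȳ = 88.73 mm

rectangular body: A = 100 × 150 = 15000.00, centroid at (50.00, 75.00).
semicircular top: A = ½π·50² = 3926.99, centroid at (50.00, 171.22).
triangular fin: A = ½·40·130 = 2600.00, centroid at (113.33, 43.33).
ΣA = 21526.99 mm²
ΣAx̄ = (15000.00)(50.00) + (3926.99)(50.00) + (2600.00)(113.33) = 1241016.21 mm³
ΣAȳ = (15000.00)(75.00) + (3926.99)(171.22) + (2600.00)(43.33) = 1910048.62 mm³
x̄ = 1241016.21 / 21526.99 = 57.65 mm
ȳ = 1910048.62 / 21526.99 = 88.73 mm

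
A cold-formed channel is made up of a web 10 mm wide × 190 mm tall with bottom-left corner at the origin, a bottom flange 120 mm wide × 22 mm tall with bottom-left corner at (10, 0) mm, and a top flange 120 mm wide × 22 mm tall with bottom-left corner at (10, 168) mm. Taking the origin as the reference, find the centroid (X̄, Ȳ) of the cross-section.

web: A = 10 × 190 = 1900.00, centroid at (5.00, 95.00).
bottom flange: A = 120 × 22 = 2640.00, centroid at (70.00, 11.00).
top flange: A = 120 × 22 = 2640.00, centroid at (70.00, 179.00).
ΣA = 7180.00 mm²
ΣAX̄ = (1900.00)(5.00) + (2640.00)(70.00) + (2640.00)(70.00) = 379100.00 mm³
ΣAȲ = (1900.00)(95.00) + (2640.00)(11.00) + (2640.00)(179.00) = 682100.00 mm³
X̄ = 379100.00 / 7180.00 = 52.80 mm
Ȳ = 682100.00 / 7180.00 = 95.00 mm

X̄ = 52.80 mm, Ȳ = 95.00 mm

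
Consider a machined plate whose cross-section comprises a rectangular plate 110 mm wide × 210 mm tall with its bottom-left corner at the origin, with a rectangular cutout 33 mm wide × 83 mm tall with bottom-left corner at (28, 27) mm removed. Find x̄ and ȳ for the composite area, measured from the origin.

x̄ = 56.41 mm, ȳ = 109.91 mm

plate: A = 110 × 210 = 23100.00, centroid at (55.00, 105.00).
hole: A = −(33 × 83) = -2739.00, centroid at (44.50, 68.50).
ΣA = 20361.00 mm², ΣAx̄ = 1148614.50 mm³, ΣAȳ = 2237878.50 mm³.
x̄ = 1148614.50/20361.00 = 56.41 mm; ȳ = 2237878.50/20361.00 = 109.91 mm.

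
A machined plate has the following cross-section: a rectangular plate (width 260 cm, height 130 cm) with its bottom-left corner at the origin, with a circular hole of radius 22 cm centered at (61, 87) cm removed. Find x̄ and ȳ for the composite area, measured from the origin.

x̄ = 133.25 cm, ȳ = 63.96 cm

Part | A | x̄ᵢ | ȳᵢ | A·x̄ᵢ | A·ȳᵢ
plate | 33800.00 | 130.00 | 65.00 | 4394000.00 | 2197000.00
hole | -1520.53 | 61.00 | 87.00 | -92752.38 | -132286.18
Σ | 32279.47 |  |  | 4301247.62 | 2064713.82
x̄ = 4301247.62 / 32279.47 = 133.25 cm
ȳ = 2064713.82 / 32279.47 = 63.96 cm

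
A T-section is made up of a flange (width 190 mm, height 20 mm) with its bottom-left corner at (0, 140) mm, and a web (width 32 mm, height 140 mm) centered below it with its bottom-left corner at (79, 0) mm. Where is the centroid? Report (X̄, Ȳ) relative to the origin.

X̄ = 95.00 mm, Ȳ = 106.71 mm

web: A = 32 × 140 = 4480.00, centroid at (95.00, 70.00).
flange: A = 190 × 20 = 3800.00, centroid at (95.00, 150.00).
ΣA = 8280.00 mm², ΣAX̄ = 786600.00 mm³, ΣAȲ = 883600.00 mm³.
X̄ = 786600.00/8280.00 = 95.00 mm; Ȳ = 883600.00/8280.00 = 106.71 mm.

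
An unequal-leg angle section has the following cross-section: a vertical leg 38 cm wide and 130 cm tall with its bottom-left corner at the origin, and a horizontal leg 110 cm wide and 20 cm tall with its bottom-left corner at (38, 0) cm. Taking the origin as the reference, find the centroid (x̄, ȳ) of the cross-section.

x̄ = 41.80 cm, ȳ = 48.05 cm

Part | A | x̄ᵢ | ȳᵢ | A·x̄ᵢ | A·ȳᵢ
vertical leg | 4940.00 | 19.00 | 65.00 | 93860.00 | 321100.00
horizontal leg | 2200.00 | 93.00 | 10.00 | 204600.00 | 22000.00
Σ | 7140.00 |  |  | 298460.00 | 343100.00
x̄ = 298460.00 / 7140.00 = 41.80 cm
ȳ = 343100.00 / 7140.00 = 48.05 cm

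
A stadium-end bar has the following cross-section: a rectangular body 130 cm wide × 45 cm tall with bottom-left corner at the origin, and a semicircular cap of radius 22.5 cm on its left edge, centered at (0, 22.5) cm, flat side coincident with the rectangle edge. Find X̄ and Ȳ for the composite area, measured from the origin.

X̄ = 56.08 cm, Ȳ = 22.50 cm

rectangular body: A = 130 × 45 = 5850.00, centroid at (65.00, 22.50).
semicircular end: A = ½π·22.5² = 795.22, centroid at (-9.55, 22.50).
ΣA = 6645.22 cm²
ΣAX̄ = (5850.00)(65.00) + (795.22)(-9.55) = 372656.25 cm³
ΣAȲ = (5850.00)(22.50) + (795.22)(22.50) = 149517.35 cm³
X̄ = 372656.25 / 6645.22 = 56.08 cm
Ȳ = 149517.35 / 6645.22 = 22.50 cm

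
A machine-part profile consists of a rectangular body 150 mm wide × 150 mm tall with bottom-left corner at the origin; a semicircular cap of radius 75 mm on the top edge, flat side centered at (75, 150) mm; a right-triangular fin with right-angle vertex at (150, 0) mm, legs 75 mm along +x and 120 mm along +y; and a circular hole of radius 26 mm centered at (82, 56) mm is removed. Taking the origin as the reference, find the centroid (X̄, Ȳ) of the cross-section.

X̄ = 87.91 mm, Ȳ = 99.52 mm

rectangular body: A = 150 × 150 = 22500.00, centroid at (75.00, 75.00).
semicircular top: A = ½π·75² = 8835.73, centroid at (75.00, 181.83).
triangular fin: A = ½·75·120 = 4500.00, centroid at (175.00, 40.00).
hole: A = −π·26² = -2123.72, centroid at (82.00, 56.00).
ΣA = 33712.01 mm²
ΣAX̄ = (22500.00)(75.00) + (8835.73)(75.00) + (4500.00)(175.00) + (-2123.72)(82.00) = 2963534.94 mm³
ΣAȲ = (22500.00)(75.00) + (8835.73)(181.83) + (4500.00)(40.00) + (-2123.72)(56.00) = 3355181.27 mm³
X̄ = 2963534.94 / 33712.01 = 87.91 mm
Ȳ = 3355181.27 / 33712.01 = 99.52 mm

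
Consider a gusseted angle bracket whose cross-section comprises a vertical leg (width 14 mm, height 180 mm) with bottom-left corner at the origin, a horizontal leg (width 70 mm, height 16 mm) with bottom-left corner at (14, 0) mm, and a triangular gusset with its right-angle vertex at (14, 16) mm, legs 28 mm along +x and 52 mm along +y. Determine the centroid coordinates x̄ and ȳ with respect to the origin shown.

x̄ = 20.49 mm, ȳ = 59.53 mm

vertical leg: A = 14 × 180 = 2520.00, centroid at (7.00, 90.00).
horizontal leg: A = 70 × 16 = 1120.00, centroid at (49.00, 8.00).
gusset: A = ½·28·52 = 728.00, centroid at (23.33, 33.33).
ΣA = 4368.00 mm², ΣAx̄ = 89506.67 mm³, ΣAȳ = 260026.67 mm³.
x̄ = 89506.67/4368.00 = 20.49 mm; ȳ = 260026.67/4368.00 = 59.53 mm.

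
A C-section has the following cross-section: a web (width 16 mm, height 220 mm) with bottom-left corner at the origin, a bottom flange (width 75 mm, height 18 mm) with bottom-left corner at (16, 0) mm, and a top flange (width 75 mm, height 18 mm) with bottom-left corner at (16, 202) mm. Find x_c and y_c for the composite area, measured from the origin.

x_c = 27.75 mm, y_c = 110.00 mm

web: A = 16 × 220 = 3520.00, centroid at (8.00, 110.00).
bottom flange: A = 75 × 18 = 1350.00, centroid at (53.50, 9.00).
top flange: A = 75 × 18 = 1350.00, centroid at (53.50, 211.00).
ΣA = 6220.00 mm², ΣAx_c = 172610.00 mm³, ΣAy_c = 684200.00 mm³.
x_c = 172610.00/6220.00 = 27.75 mm; y_c = 684200.00/6220.00 = 110.00 mm.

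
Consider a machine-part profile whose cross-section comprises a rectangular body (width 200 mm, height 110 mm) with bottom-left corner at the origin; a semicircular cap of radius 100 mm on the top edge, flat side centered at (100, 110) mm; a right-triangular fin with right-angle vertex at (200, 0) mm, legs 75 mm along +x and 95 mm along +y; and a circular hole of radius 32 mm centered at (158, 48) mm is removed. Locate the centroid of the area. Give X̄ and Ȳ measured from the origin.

X̄ = 106.80 mm, Ȳ = 93.63 mm

rectangular body: A = 200 × 110 = 22000.00, centroid at (100.00, 55.00).
semicircular top: A = ½π·100² = 15707.96, centroid at (100.00, 152.44).
triangular fin: A = ½·75·95 = 3562.50, centroid at (225.00, 31.67).
hole: A = −π·32² = -3216.99, centroid at (158.00, 48.00).
ΣA = 38053.47 mm², ΣAX̄ = 4064074.27 mm³, ΣAȲ = 3562939.56 mm³.
X̄ = 4064074.27/38053.47 = 106.80 mm; Ȳ = 3562939.56/38053.47 = 93.63 mm.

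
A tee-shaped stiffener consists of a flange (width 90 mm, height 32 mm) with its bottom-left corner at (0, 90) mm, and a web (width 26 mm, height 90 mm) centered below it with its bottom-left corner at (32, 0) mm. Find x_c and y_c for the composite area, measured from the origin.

web: A = 26 × 90 = 2340.00, centroid at (45.00, 45.00).
flange: A = 90 × 32 = 2880.00, centroid at (45.00, 106.00).
ΣA = 5220.00 mm², ΣAx_c = 234900.00 mm³, ΣAy_c = 410580.00 mm³.
x_c = 234900.00/5220.00 = 45.00 mm; y_c = 410580.00/5220.00 = 78.66 mm.

x_c = 45.00 mm, y_c = 78.66 mm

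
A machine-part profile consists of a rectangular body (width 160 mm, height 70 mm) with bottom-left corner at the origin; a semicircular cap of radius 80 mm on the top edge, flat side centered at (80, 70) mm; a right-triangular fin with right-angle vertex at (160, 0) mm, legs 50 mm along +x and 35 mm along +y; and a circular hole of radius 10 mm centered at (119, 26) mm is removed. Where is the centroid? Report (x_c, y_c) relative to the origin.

rectangular body: A = 160 × 70 = 11200.00, centroid at (80.00, 35.00).
semicircular top: A = ½π·80² = 10053.10, centroid at (80.00, 103.95).
triangular fin: A = ½·50·35 = 875.00, centroid at (176.67, 11.67).
hole: A = −π·10² = -314.16, centroid at (119.00, 26.00).
ΣA = 21813.94 mm²
ΣAx_c = (11200.00)(80.00) + (10053.10)(80.00) + (875.00)(176.67) + (-314.16)(119.00) = 1817446.10 mm³
ΣAy_c = (11200.00)(35.00) + (10053.10)(103.95) + (875.00)(11.67) + (-314.16)(26.00) = 1439090.28 mm³
x_c = 1817446.10 / 21813.94 = 83.32 mm
y_c = 1439090.28 / 21813.94 = 65.97 mm

x_c = 83.32 mm, y_c = 65.97 mm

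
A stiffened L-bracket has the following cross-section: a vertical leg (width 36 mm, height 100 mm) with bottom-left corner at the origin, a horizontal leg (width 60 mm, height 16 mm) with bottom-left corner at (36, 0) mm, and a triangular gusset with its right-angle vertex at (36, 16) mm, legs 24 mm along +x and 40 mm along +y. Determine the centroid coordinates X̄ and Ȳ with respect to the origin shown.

Part | A | x̄ᵢ | ȳᵢ | A·x̄ᵢ | A·ȳᵢ
vertical leg | 3600.00 | 18.00 | 50.00 | 64800.00 | 180000.00
horizontal leg | 960.00 | 66.00 | 8.00 | 63360.00 | 7680.00
gusset | 480.00 | 44.00 | 29.33 | 21120.00 | 14080.00
Σ | 5040.00 |  |  | 149280.00 | 201760.00
X̄ = 149280.00 / 5040.00 = 29.62 mm
Ȳ = 201760.00 / 5040.00 = 40.03 mm

X̄ = 29.62 mm, Ȳ = 40.03 mm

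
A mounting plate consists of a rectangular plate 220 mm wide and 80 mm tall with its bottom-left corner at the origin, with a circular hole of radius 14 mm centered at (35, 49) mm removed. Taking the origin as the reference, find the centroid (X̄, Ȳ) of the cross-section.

plate: A = 220 × 80 = 17600.00, centroid at (110.00, 40.00).
hole: A = −π·14² = -615.75, centroid at (35.00, 49.00).
ΣA = 16984.25 mm², ΣAX̄ = 1914448.67 mm³, ΣAȲ = 673828.14 mm³.
X̄ = 1914448.67/16984.25 = 112.72 mm; Ȳ = 673828.14/16984.25 = 39.67 mm.

X̄ = 112.72 mm, Ȳ = 39.67 mm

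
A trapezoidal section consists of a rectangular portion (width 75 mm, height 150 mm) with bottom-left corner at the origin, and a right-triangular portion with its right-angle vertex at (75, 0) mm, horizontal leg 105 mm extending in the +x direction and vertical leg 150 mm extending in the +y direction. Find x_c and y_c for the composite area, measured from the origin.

x_c = 67.35 mm, y_c = 64.71 mm

rectangular portion: A = 75 × 150 = 11250.00, centroid at (37.50, 75.00).
triangular portion: A = ½·105·150 = 7875.00, centroid at (110.00, 50.00).
ΣA = 19125.00 mm²
ΣAx_c = (11250.00)(37.50) + (7875.00)(110.00) = 1288125.00 mm³
ΣAy_c = (11250.00)(75.00) + (7875.00)(50.00) = 1237500.00 mm³
x_c = 1288125.00 / 19125.00 = 67.35 mm
y_c = 1237500.00 / 19125.00 = 64.71 mm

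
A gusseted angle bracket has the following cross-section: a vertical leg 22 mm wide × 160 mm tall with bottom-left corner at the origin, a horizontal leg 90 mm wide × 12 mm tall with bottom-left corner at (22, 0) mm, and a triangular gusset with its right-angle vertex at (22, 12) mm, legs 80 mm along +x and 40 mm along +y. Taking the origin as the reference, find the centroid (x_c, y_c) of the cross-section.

x_c = 30.48 mm, y_c = 53.00 mm

Part | A | x̄ᵢ | ȳᵢ | A·x̄ᵢ | A·ȳᵢ
vertical leg | 3520.00 | 11.00 | 80.00 | 38720.00 | 281600.00
horizontal leg | 1080.00 | 67.00 | 6.00 | 72360.00 | 6480.00
gusset | 1600.00 | 48.67 | 25.33 | 77866.67 | 40533.33
Σ | 6200.00 |  |  | 188946.67 | 328613.33
x_c = 188946.67 / 6200.00 = 30.48 mm
y_c = 328613.33 / 6200.00 = 53.00 mm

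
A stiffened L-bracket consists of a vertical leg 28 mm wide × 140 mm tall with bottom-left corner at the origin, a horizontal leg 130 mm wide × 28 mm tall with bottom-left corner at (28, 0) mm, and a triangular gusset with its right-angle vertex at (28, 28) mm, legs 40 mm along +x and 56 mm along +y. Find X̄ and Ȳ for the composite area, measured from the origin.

X̄ = 50.66 mm, Ȳ = 43.51 mm

Part | A | x̄ᵢ | ȳᵢ | A·x̄ᵢ | A·ȳᵢ
vertical leg | 3920.00 | 14.00 | 70.00 | 54880.00 | 274400.00
horizontal leg | 3640.00 | 93.00 | 14.00 | 338520.00 | 50960.00
gusset | 1120.00 | 41.33 | 46.67 | 46293.33 | 52266.67
Σ | 8680.00 |  |  | 439693.33 | 377626.67
X̄ = 439693.33 / 8680.00 = 50.66 mm
Ȳ = 377626.67 / 8680.00 = 43.51 mm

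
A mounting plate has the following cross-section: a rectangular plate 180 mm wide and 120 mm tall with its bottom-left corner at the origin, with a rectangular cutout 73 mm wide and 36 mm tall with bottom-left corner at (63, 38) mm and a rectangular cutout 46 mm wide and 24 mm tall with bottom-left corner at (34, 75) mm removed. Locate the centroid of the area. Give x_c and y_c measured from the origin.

plate: A = 180 × 120 = 21600.00, centroid at (90.00, 60.00).
hole 1: A = −(73 × 36) = -2628.00, centroid at (99.50, 56.00).
hole 2: A = −(46 × 24) = -1104.00, centroid at (57.00, 87.00).
ΣA = 17868.00 mm²
ΣAx_c = (21600.00)(90.00) + (-2628.00)(99.50) + (-1104.00)(57.00) = 1619586.00 mm³
ΣAy_c = (21600.00)(60.00) + (-2628.00)(56.00) + (-1104.00)(87.00) = 1052784.00 mm³
x_c = 1619586.00 / 17868.00 = 90.64 mm
y_c = 1052784.00 / 17868.00 = 58.92 mm

x_c = 90.64 mm, y_c = 58.92 mm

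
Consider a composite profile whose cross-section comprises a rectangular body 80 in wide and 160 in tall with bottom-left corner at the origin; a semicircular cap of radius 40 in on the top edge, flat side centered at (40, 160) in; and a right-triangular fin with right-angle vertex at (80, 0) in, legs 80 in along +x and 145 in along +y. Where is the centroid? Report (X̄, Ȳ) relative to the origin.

X̄ = 58.31 in, Ȳ = 82.84 in

rectangular body: A = 80 × 160 = 12800.00, centroid at (40.00, 80.00).
semicircular top: A = ½π·40² = 2513.27, centroid at (40.00, 176.98).
triangular fin: A = ½·80·145 = 5800.00, centroid at (106.67, 48.33).
ΣA = 21113.27 in², ΣAX̄ = 1231197.63 in³, ΣAȲ = 1749123.86 in³.
X̄ = 1231197.63/21113.27 = 58.31 in; Ȳ = 1749123.86/21113.27 = 82.84 in.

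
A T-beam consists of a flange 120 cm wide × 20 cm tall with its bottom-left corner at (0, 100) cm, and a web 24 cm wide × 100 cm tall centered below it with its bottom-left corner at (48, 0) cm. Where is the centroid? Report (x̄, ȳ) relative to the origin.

x̄ = 60.00 cm, ȳ = 80.00 cm

web: A = 24 × 100 = 2400.00, centroid at (60.00, 50.00).
flange: A = 120 × 20 = 2400.00, centroid at (60.00, 110.00).
ΣA = 4800.00 cm²
ΣAx̄ = (2400.00)(60.00) + (2400.00)(60.00) = 288000.00 cm³
ΣAȳ = (2400.00)(50.00) + (2400.00)(110.00) = 384000.00 cm³
x̄ = 288000.00 / 4800.00 = 60.00 cm
ȳ = 384000.00 / 4800.00 = 80.00 cm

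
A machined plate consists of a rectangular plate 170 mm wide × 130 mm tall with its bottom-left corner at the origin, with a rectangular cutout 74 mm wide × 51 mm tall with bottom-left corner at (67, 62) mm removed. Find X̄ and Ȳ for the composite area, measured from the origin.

plate: A = 170 × 130 = 22100.00, centroid at (85.00, 65.00).
hole: A = −(74 × 51) = -3774.00, centroid at (104.00, 87.50).
ΣA = 18326.00 mm², ΣAX̄ = 1486004.00 mm³, ΣAȲ = 1106275.00 mm³.
X̄ = 1486004.00/18326.00 = 81.09 mm; Ȳ = 1106275.00/18326.00 = 60.37 mm.

X̄ = 81.09 mm, Ȳ = 60.37 mm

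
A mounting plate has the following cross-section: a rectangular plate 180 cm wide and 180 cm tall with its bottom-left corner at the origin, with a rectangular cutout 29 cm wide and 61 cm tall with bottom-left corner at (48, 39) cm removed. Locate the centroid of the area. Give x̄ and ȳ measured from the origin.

Part | A | x̄ᵢ | ȳᵢ | A·x̄ᵢ | A·ȳᵢ
plate | 32400.00 | 90.00 | 90.00 | 2916000.00 | 2916000.00
hole | -1769.00 | 62.50 | 69.50 | -110562.50 | -122945.50
Σ | 30631.00 |  |  | 2805437.50 | 2793054.50
x̄ = 2805437.50 / 30631.00 = 91.59 cm
ȳ = 2793054.50 / 30631.00 = 91.18 cm

x̄ = 91.59 cm, ȳ = 91.18 cm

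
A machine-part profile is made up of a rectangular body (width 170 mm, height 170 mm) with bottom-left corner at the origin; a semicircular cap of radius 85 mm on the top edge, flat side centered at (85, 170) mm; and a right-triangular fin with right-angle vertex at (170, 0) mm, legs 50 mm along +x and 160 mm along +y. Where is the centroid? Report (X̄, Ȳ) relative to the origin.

X̄ = 94.19 mm, Ȳ = 113.19 mm

rectangular body: A = 170 × 170 = 28900.00, centroid at (85.00, 85.00).
semicircular top: A = ½π·85² = 11349.00, centroid at (85.00, 206.08).
triangular fin: A = ½·50·160 = 4000.00, centroid at (186.67, 53.33).
ΣA = 44249.00 mm², ΣAX̄ = 4167831.96 mm³, ΣAȲ = 5008580.59 mm³.
X̄ = 4167831.96/44249.00 = 94.19 mm; Ȳ = 5008580.59/44249.00 = 113.19 mm.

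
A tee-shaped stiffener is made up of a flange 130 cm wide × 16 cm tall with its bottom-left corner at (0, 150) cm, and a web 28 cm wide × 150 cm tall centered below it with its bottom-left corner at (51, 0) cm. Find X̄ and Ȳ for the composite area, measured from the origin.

Part | A | x̄ᵢ | ȳᵢ | A·x̄ᵢ | A·ȳᵢ
web | 4200.00 | 65.00 | 75.00 | 273000.00 | 315000.00
flange | 2080.00 | 65.00 | 158.00 | 135200.00 | 328640.00
Σ | 6280.00 |  |  | 408200.00 | 643640.00
X̄ = 408200.00 / 6280.00 = 65.00 cm
Ȳ = 643640.00 / 6280.00 = 102.49 cm

X̄ = 65.00 cm, Ȳ = 102.49 cm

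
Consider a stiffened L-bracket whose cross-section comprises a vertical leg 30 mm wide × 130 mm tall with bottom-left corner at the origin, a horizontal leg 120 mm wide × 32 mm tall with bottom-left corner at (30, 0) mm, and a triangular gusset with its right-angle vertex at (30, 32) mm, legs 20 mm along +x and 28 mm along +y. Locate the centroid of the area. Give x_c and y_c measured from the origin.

Part | A | x̄ᵢ | ȳᵢ | A·x̄ᵢ | A·ȳᵢ
vertical leg | 3900.00 | 15.00 | 65.00 | 58500.00 | 253500.00
horizontal leg | 3840.00 | 90.00 | 16.00 | 345600.00 | 61440.00
gusset | 280.00 | 36.67 | 41.33 | 10266.67 | 11573.33
Σ | 8020.00 |  |  | 414366.67 | 326513.33
x_c = 414366.67 / 8020.00 = 51.67 mm
y_c = 326513.33 / 8020.00 = 40.71 mm

x_c = 51.67 mm, y_c = 40.71 mm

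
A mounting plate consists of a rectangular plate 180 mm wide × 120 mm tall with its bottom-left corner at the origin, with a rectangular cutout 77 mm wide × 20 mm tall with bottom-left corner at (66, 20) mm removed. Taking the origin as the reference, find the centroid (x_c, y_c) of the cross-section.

x_c = 88.89 mm, y_c = 62.30 mm

plate: A = 180 × 120 = 21600.00, centroid at (90.00, 60.00).
hole: A = −(77 × 20) = -1540.00, centroid at (104.50, 30.00).
ΣA = 20060.00 mm², ΣAx_c = 1783070.00 mm³, ΣAy_c = 1249800.00 mm³.
x_c = 1783070.00/20060.00 = 88.89 mm; y_c = 1249800.00/20060.00 = 62.30 mm.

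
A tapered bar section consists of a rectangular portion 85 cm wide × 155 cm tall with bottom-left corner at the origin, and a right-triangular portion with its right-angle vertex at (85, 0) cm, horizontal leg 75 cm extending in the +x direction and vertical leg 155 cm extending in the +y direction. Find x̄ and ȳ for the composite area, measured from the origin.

x̄ = 63.16 cm, ȳ = 69.59 cm

rectangular portion: A = 85 × 155 = 13175.00, centroid at (42.50, 77.50).
triangular portion: A = ½·75·155 = 5812.50, centroid at (110.00, 51.67).
ΣA = 18987.50 cm², ΣAx̄ = 1199312.50 cm³, ΣAȳ = 1321375.00 cm³.
x̄ = 1199312.50/18987.50 = 63.16 cm; ȳ = 1321375.00/18987.50 = 69.59 cm.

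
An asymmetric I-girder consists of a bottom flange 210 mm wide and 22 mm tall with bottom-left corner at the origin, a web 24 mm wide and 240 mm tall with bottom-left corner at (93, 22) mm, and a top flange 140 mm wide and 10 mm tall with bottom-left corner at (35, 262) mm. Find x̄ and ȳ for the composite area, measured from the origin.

bottom flange: A = 210 × 22 = 4620.00, centroid at (105.00, 11.00).
web: A = 24 × 240 = 5760.00, centroid at (105.00, 142.00).
top flange: A = 140 × 10 = 1400.00, centroid at (105.00, 267.00).
ΣA = 11780.00 mm²
ΣAx̄ = (4620.00)(105.00) + (5760.00)(105.00) + (1400.00)(105.00) = 1236900.00 mm³
ΣAȳ = (4620.00)(11.00) + (5760.00)(142.00) + (1400.00)(267.00) = 1242540.00 mm³
x̄ = 1236900.00 / 11780.00 = 105.00 mm
ȳ = 1242540.00 / 11780.00 = 105.48 mm

x̄ = 105.00 mm, ȳ = 105.48 mm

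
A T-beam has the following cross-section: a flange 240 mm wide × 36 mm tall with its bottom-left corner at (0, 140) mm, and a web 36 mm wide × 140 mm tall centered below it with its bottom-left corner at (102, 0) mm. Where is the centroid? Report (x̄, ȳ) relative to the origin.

web: A = 36 × 140 = 5040.00, centroid at (120.00, 70.00).
flange: A = 240 × 36 = 8640.00, centroid at (120.00, 158.00).
ΣA = 13680.00 mm², ΣAx̄ = 1641600.00 mm³, ΣAȳ = 1717920.00 mm³.
x̄ = 1641600.00/13680.00 = 120.00 mm; ȳ = 1717920.00/13680.00 = 125.58 mm.

x̄ = 120.00 mm, ȳ = 125.58 mm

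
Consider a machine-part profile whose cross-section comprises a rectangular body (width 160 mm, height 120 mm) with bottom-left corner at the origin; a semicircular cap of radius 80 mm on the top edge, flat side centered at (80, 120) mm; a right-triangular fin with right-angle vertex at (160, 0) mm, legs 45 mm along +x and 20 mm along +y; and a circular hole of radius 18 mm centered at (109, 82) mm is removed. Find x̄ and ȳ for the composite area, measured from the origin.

x̄ = 80.46 mm, ȳ = 91.31 mm

rectangular body: A = 160 × 120 = 19200.00, centroid at (80.00, 60.00).
semicircular top: A = ½π·80² = 10053.10, centroid at (80.00, 153.95).
triangular fin: A = ½·45·20 = 450.00, centroid at (175.00, 6.67).
hole: A = −π·18² = -1017.88, centroid at (109.00, 82.00).
ΣA = 28685.22 mm², ΣAx̄ = 2308049.23 mm³, ΣAȳ = 2619239.08 mm³.
x̄ = 2308049.23/28685.22 = 80.46 mm; ȳ = 2619239.08/28685.22 = 91.31 mm.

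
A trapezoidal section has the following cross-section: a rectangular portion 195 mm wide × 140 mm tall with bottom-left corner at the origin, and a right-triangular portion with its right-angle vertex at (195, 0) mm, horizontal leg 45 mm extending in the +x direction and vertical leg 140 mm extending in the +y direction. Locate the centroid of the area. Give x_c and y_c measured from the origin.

Part | A | x̄ᵢ | ȳᵢ | A·x̄ᵢ | A·ȳᵢ
rectangular portion | 27300.00 | 97.50 | 70.00 | 2661750.00 | 1911000.00
triangular portion | 3150.00 | 210.00 | 46.67 | 661500.00 | 147000.00
Σ | 30450.00 |  |  | 3323250.00 | 2058000.00
x_c = 3323250.00 / 30450.00 = 109.14 mm
y_c = 2058000.00 / 30450.00 = 67.59 mm

x_c = 109.14 mm, y_c = 67.59 mm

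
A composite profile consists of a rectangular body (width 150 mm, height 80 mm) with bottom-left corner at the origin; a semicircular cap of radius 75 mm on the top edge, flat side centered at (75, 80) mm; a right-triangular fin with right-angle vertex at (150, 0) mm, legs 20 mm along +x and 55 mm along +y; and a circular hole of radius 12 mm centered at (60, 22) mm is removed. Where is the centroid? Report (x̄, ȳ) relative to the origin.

x̄ = 77.47 mm, ȳ = 70.14 mm

rectangular body: A = 150 × 80 = 12000.00, centroid at (75.00, 40.00).
semicircular top: A = ½π·75² = 8835.73, centroid at (75.00, 111.83).
triangular fin: A = ½·20·55 = 550.00, centroid at (156.67, 18.33).
hole: A = −π·12² = -452.39, centroid at (60.00, 22.00).
ΣA = 20933.34 mm²
ΣAx̄ = (12000.00)(75.00) + (8835.73)(75.00) + (550.00)(156.67) + (-452.39)(60.00) = 1621703.01 mm³
ΣAȳ = (12000.00)(40.00) + (8835.73)(111.83) + (550.00)(18.33) + (-452.39)(22.00) = 1468239.11 mm³
x̄ = 1621703.01 / 20933.34 = 77.47 mm
ȳ = 1468239.11 / 20933.34 = 70.14 mm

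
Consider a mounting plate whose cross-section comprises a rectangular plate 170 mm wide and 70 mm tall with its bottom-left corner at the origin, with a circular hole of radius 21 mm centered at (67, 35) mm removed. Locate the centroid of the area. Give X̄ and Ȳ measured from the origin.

Part | A | x̄ᵢ | ȳᵢ | A·x̄ᵢ | A·ȳᵢ
plate | 11900.00 | 85.00 | 35.00 | 1011500.00 | 416500.00
hole | -1385.44 | 67.00 | 35.00 | -92824.64 | -48490.48
Σ | 10514.56 |  |  | 918675.36 | 368009.52
X̄ = 918675.36 / 10514.56 = 87.37 mm
Ȳ = 368009.52 / 10514.56 = 35.00 mm

X̄ = 87.37 mm, Ȳ = 35.00 mm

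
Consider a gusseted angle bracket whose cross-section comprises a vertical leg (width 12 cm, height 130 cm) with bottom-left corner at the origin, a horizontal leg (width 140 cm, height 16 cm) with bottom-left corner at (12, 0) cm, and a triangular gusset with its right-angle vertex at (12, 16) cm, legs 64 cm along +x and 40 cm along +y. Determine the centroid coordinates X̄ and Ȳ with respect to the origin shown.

vertical leg: A = 12 × 130 = 1560.00, centroid at (6.00, 65.00).
horizontal leg: A = 140 × 16 = 2240.00, centroid at (82.00, 8.00).
gusset: A = ½·64·40 = 1280.00, centroid at (33.33, 29.33).
ΣA = 5080.00 cm², ΣAX̄ = 235706.67 cm³, ΣAȲ = 156866.67 cm³.
X̄ = 235706.67/5080.00 = 46.40 cm; Ȳ = 156866.67/5080.00 = 30.88 cm.

X̄ = 46.40 cm, Ȳ = 30.88 cm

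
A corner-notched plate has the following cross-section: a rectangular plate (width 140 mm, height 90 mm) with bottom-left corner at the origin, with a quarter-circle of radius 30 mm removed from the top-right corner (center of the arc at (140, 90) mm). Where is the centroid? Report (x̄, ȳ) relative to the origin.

Part | A | x̄ᵢ | ȳᵢ | A·x̄ᵢ | A·ȳᵢ
plate | 12600.00 | 70.00 | 45.00 | 882000.00 | 567000.00
removed quarter-circle | -706.86 | 127.27 | 77.27 | -89960.17 | -54617.25
Σ | 11893.14 |  |  | 792039.83 | 512382.75
x̄ = 792039.83 / 11893.14 = 66.60 mm
ȳ = 512382.75 / 11893.14 = 43.08 mm

x̄ = 66.60 mm, ȳ = 43.08 mm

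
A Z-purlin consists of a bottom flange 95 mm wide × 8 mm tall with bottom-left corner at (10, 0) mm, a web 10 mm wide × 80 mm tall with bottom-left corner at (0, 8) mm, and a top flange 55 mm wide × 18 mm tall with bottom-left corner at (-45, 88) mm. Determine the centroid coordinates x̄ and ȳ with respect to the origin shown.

bottom flange: A = 95 × 8 = 760.00, centroid at (57.50, 4.00).
web: A = 10 × 80 = 800.00, centroid at (5.00, 48.00).
top flange: A = 55 × 18 = 990.00, centroid at (-17.50, 97.00).
ΣA = 2550.00 mm², ΣAx̄ = 30375.00 mm³, ΣAȳ = 137470.00 mm³.
x̄ = 30375.00/2550.00 = 11.91 mm; ȳ = 137470.00/2550.00 = 53.91 mm.

x̄ = 11.91 mm, ȳ = 53.91 mm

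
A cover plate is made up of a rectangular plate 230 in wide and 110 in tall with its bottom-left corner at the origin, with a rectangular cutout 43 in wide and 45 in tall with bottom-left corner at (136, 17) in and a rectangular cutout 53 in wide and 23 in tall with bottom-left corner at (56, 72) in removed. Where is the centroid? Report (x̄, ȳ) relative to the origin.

plate: A = 230 × 110 = 25300.00, centroid at (115.00, 55.00).
hole 1: A = −(43 × 45) = -1935.00, centroid at (157.50, 39.50).
hole 2: A = −(53 × 23) = -1219.00, centroid at (82.50, 83.50).
ΣA = 22146.00 in², ΣAx̄ = 2504170.00 in³, ΣAȳ = 1213281.00 in³.
x̄ = 2504170.00/22146.00 = 113.08 in; ȳ = 1213281.00/22146.00 = 54.79 in.

x̄ = 113.08 in, ȳ = 54.79 in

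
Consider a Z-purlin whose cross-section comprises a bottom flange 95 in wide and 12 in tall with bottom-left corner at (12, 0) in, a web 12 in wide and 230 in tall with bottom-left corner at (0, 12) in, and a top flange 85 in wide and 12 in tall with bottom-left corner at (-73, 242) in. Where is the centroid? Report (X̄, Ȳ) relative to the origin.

bottom flange: A = 95 × 12 = 1140.00, centroid at (59.50, 6.00).
web: A = 12 × 230 = 2760.00, centroid at (6.00, 127.00).
top flange: A = 85 × 12 = 1020.00, centroid at (-30.50, 248.00).
ΣA = 4920.00 in², ΣAX̄ = 53280.00 in³, ΣAȲ = 610320.00 in³.
X̄ = 53280.00/4920.00 = 10.83 in; Ȳ = 610320.00/4920.00 = 124.05 in.

X̄ = 10.83 in, Ȳ = 124.05 in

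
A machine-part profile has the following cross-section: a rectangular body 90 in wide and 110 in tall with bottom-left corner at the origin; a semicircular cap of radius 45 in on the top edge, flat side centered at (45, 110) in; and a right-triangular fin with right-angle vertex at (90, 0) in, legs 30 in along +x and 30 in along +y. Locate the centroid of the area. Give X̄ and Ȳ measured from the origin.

X̄ = 46.83 in, Ȳ = 70.92 in

rectangular body: A = 90 × 110 = 9900.00, centroid at (45.00, 55.00).
semicircular top: A = ½π·45² = 3180.86, centroid at (45.00, 129.10).
triangular fin: A = ½·30·30 = 450.00, centroid at (100.00, 10.00).
ΣA = 13530.86 in², ΣAX̄ = 633638.82 in³, ΣAȲ = 959644.88 in³.
X̄ = 633638.82/13530.86 = 46.83 in; Ȳ = 959644.88/13530.86 = 70.92 in.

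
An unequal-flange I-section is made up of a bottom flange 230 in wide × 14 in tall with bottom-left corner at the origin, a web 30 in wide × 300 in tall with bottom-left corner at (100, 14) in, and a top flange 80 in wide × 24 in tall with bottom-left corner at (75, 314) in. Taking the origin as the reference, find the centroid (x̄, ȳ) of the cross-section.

x̄ = 115.00 in, ȳ = 150.24 in

bottom flange: A = 230 × 14 = 3220.00, centroid at (115.00, 7.00).
web: A = 30 × 300 = 9000.00, centroid at (115.00, 164.00).
top flange: A = 80 × 24 = 1920.00, centroid at (115.00, 326.00).
ΣA = 14140.00 in², ΣAx̄ = 1626100.00 in³, ΣAȳ = 2124460.00 in³.
x̄ = 1626100.00/14140.00 = 115.00 in; ȳ = 2124460.00/14140.00 = 150.24 in.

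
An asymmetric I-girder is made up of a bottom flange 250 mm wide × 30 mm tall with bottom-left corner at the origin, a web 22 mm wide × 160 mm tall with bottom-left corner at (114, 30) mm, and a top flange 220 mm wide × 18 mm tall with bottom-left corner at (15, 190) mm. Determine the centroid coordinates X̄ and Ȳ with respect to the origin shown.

bottom flange: A = 250 × 30 = 7500.00, centroid at (125.00, 15.00).
web: A = 22 × 160 = 3520.00, centroid at (125.00, 110.00).
top flange: A = 220 × 18 = 3960.00, centroid at (125.00, 199.00).
ΣA = 14980.00 mm², ΣAX̄ = 1872500.00 mm³, ΣAȲ = 1287740.00 mm³.
X̄ = 1872500.00/14980.00 = 125.00 mm; Ȳ = 1287740.00/14980.00 = 85.96 mm.

X̄ = 125.00 mm, Ȳ = 85.96 mm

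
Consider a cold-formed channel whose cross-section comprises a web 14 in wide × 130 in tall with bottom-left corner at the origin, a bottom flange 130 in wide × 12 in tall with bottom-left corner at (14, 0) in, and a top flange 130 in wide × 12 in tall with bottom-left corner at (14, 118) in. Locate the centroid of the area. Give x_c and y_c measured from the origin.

x_c = 52.47 in, y_c = 65.00 in

web: A = 14 × 130 = 1820.00, centroid at (7.00, 65.00).
bottom flange: A = 130 × 12 = 1560.00, centroid at (79.00, 6.00).
top flange: A = 130 × 12 = 1560.00, centroid at (79.00, 124.00).
ΣA = 4940.00 in², ΣAx_c = 259220.00 in³, ΣAy_c = 321100.00 in³.
x_c = 259220.00/4940.00 = 52.47 in; y_c = 321100.00/4940.00 = 65.00 in.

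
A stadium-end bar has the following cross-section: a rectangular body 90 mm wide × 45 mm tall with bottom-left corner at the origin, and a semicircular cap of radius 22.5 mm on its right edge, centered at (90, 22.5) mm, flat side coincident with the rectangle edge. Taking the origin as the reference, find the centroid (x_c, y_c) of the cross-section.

x_c = 53.95 mm, y_c = 22.50 mm

Part | A | x̄ᵢ | ȳᵢ | A·x̄ᵢ | A·ȳᵢ
rectangular body | 4050.00 | 45.00 | 22.50 | 182250.00 | 91125.00
semicircular end | 795.22 | 99.55 | 22.50 | 79163.16 | 17892.35
Σ | 4845.22 |  |  | 261413.16 | 109017.35
x_c = 261413.16 / 4845.22 = 53.95 mm
y_c = 109017.35 / 4845.22 = 22.50 mm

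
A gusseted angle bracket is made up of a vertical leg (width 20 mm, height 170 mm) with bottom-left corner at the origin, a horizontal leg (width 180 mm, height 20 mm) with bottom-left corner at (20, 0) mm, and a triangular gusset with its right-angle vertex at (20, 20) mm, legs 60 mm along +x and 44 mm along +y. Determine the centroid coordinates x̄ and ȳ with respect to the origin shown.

x̄ = 58.03 mm, ȳ = 44.56 mm

vertical leg: A = 20 × 170 = 3400.00, centroid at (10.00, 85.00).
horizontal leg: A = 180 × 20 = 3600.00, centroid at (110.00, 10.00).
gusset: A = ½·60·44 = 1320.00, centroid at (40.00, 34.67).
ΣA = 8320.00 mm²
ΣAx̄ = (3400.00)(10.00) + (3600.00)(110.00) + (1320.00)(40.00) = 482800.00 mm³
ΣAȳ = (3400.00)(85.00) + (3600.00)(10.00) + (1320.00)(34.67) = 370760.00 mm³
x̄ = 482800.00 / 8320.00 = 58.03 mm
ȳ = 370760.00 / 8320.00 = 44.56 mm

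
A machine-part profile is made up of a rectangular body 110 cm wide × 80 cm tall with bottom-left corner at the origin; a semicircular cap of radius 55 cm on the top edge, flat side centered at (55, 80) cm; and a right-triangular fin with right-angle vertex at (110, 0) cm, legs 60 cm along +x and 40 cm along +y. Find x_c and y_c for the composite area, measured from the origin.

Part | A | x̄ᵢ | ȳᵢ | A·x̄ᵢ | A·ȳᵢ
rectangular body | 8800.00 | 55.00 | 40.00 | 484000.00 | 352000.00
semicircular top | 4751.66 | 55.00 | 103.34 | 261341.24 | 491049.38
triangular fin | 1200.00 | 130.00 | 13.33 | 156000.00 | 16000.00
Σ | 14751.66 |  |  | 901341.24 | 859049.38
x_c = 901341.24 / 14751.66 = 61.10 cm
y_c = 859049.38 / 14751.66 = 58.23 cm

x_c = 61.10 cm, y_c = 58.23 cm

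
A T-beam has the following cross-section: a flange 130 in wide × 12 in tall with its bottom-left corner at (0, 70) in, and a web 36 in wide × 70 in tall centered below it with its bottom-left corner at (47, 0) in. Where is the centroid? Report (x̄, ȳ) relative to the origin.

Part | A | x̄ᵢ | ȳᵢ | A·x̄ᵢ | A·ȳᵢ
web | 2520.00 | 65.00 | 35.00 | 163800.00 | 88200.00
flange | 1560.00 | 65.00 | 76.00 | 101400.00 | 118560.00
Σ | 4080.00 |  |  | 265200.00 | 206760.00
x̄ = 265200.00 / 4080.00 = 65.00 in
ȳ = 206760.00 / 4080.00 = 50.68 in

x̄ = 65.00 in, ȳ = 50.68 in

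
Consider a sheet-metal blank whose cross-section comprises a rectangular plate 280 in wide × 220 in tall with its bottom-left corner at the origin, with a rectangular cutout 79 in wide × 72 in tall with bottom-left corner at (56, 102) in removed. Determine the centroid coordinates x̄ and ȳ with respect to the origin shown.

plate: A = 280 × 220 = 61600.00, centroid at (140.00, 110.00).
hole: A = −(79 × 72) = -5688.00, centroid at (95.50, 138.00).
ΣA = 55912.00 in²
ΣAx̄ = (61600.00)(140.00) + (-5688.00)(95.50) = 8080796.00 in³
ΣAȳ = (61600.00)(110.00) + (-5688.00)(138.00) = 5991056.00 in³
x̄ = 8080796.00 / 55912.00 = 144.53 in
ȳ = 5991056.00 / 55912.00 = 107.15 in

x̄ = 144.53 in, ȳ = 107.15 in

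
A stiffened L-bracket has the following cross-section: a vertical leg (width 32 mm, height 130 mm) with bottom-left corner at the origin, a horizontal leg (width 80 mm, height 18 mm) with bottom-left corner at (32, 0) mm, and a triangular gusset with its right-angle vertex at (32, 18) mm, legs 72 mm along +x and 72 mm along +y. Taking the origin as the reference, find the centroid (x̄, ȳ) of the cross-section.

x̄ = 38.50 mm, ȳ = 47.88 mm

vertical leg: A = 32 × 130 = 4160.00, centroid at (16.00, 65.00).
horizontal leg: A = 80 × 18 = 1440.00, centroid at (72.00, 9.00).
gusset: A = ½·72·72 = 2592.00, centroid at (56.00, 42.00).
ΣA = 8192.00 mm²
ΣAx̄ = (4160.00)(16.00) + (1440.00)(72.00) + (2592.00)(56.00) = 315392.00 mm³
ΣAȳ = (4160.00)(65.00) + (1440.00)(9.00) + (2592.00)(42.00) = 392224.00 mm³
x̄ = 315392.00 / 8192.00 = 38.50 mm
ȳ = 392224.00 / 8192.00 = 47.88 mm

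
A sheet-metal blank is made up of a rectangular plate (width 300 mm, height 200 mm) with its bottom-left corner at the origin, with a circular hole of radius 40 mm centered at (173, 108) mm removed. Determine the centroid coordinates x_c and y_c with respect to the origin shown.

plate: A = 300 × 200 = 60000.00, centroid at (150.00, 100.00).
hole: A = −π·40² = -5026.55, centroid at (173.00, 108.00).
ΣA = 54973.45 mm², ΣAx_c = 8130407.15 mm³, ΣAy_c = 5457132.79 mm³.
x_c = 8130407.15/54973.45 = 147.90 mm; y_c = 5457132.79/54973.45 = 99.27 mm.

x_c = 147.90 mm, y_c = 99.27 mm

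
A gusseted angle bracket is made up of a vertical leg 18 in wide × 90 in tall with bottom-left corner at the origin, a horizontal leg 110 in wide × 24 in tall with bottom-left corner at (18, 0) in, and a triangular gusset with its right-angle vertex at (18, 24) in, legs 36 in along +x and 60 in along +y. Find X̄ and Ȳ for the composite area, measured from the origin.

vertical leg: A = 18 × 90 = 1620.00, centroid at (9.00, 45.00).
horizontal leg: A = 110 × 24 = 2640.00, centroid at (73.00, 12.00).
gusset: A = ½·36·60 = 1080.00, centroid at (30.00, 44.00).
ΣA = 5340.00 in²
ΣAX̄ = (1620.00)(9.00) + (2640.00)(73.00) + (1080.00)(30.00) = 239700.00 in³
ΣAȲ = (1620.00)(45.00) + (2640.00)(12.00) + (1080.00)(44.00) = 152100.00 in³
X̄ = 239700.00 / 5340.00 = 44.89 in
Ȳ = 152100.00 / 5340.00 = 28.48 in

X̄ = 44.89 in, Ȳ = 28.48 in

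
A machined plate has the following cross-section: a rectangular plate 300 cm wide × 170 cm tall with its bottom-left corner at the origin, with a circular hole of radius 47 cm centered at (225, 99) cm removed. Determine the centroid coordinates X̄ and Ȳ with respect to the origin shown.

Part | A | x̄ᵢ | ȳᵢ | A·x̄ᵢ | A·ȳᵢ
plate | 51000.00 | 150.00 | 85.00 | 7650000.00 | 4335000.00
hole | -6939.78 | 225.00 | 99.00 | -1561450.09 | -687038.04
Σ | 44060.22 |  |  | 6088549.91 | 3647961.96
X̄ = 6088549.91 / 44060.22 = 138.19 cm
Ȳ = 3647961.96 / 44060.22 = 82.79 cm

X̄ = 138.19 cm, Ȳ = 82.79 cm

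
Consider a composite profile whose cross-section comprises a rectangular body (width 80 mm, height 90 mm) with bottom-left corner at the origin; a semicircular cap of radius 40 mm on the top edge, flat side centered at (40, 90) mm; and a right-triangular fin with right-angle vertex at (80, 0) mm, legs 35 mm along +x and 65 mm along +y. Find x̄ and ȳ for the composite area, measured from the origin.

Part | A | x̄ᵢ | ȳᵢ | A·x̄ᵢ | A·ȳᵢ
rectangular body | 7200.00 | 40.00 | 45.00 | 288000.00 | 324000.00
semicircular top | 2513.27 | 40.00 | 106.98 | 100530.96 | 268861.34
triangular fin | 1137.50 | 91.67 | 21.67 | 104270.83 | 24645.83
Σ | 10850.77 |  |  | 492801.80 | 617507.17
x̄ = 492801.80 / 10850.77 = 45.42 mm
ȳ = 617507.17 / 10850.77 = 56.91 mm

x̄ = 45.42 mm, ȳ = 56.91 mm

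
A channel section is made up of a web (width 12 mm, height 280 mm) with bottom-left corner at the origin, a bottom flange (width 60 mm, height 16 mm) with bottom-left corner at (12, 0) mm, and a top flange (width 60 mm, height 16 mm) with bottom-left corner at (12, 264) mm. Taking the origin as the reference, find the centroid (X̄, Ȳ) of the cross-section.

X̄ = 19.09 mm, Ȳ = 140.00 mm

web: A = 12 × 280 = 3360.00, centroid at (6.00, 140.00).
bottom flange: A = 60 × 16 = 960.00, centroid at (42.00, 8.00).
top flange: A = 60 × 16 = 960.00, centroid at (42.00, 272.00).
ΣA = 5280.00 mm²
ΣAX̄ = (3360.00)(6.00) + (960.00)(42.00) + (960.00)(42.00) = 100800.00 mm³
ΣAȲ = (3360.00)(140.00) + (960.00)(8.00) + (960.00)(272.00) = 739200.00 mm³
X̄ = 100800.00 / 5280.00 = 19.09 mm
Ȳ = 739200.00 / 5280.00 = 140.00 mm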